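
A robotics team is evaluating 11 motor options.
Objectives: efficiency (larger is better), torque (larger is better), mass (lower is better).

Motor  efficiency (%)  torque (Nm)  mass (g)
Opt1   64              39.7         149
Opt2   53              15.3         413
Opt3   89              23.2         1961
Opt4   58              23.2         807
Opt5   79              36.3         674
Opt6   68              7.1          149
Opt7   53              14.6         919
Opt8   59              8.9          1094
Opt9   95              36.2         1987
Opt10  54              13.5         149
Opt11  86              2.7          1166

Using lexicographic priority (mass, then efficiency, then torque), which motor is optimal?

First minimize mass: best is 149, kept {Opt1, Opt6, Opt10}.
Then maximize efficiency: best is 68, kept {Opt6}.

Opt6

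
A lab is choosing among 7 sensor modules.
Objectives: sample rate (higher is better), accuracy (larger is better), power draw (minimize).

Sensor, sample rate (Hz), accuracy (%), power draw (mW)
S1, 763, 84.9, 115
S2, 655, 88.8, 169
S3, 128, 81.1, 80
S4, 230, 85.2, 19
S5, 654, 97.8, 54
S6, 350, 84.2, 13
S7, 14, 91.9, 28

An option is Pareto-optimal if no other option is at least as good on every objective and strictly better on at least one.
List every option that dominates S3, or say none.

S4, S5, S6

S4: sample rate 230≥128, accuracy 85.2≥81.1, power draw 19≤80 — dominates S3.
S5: sample rate 654≥128, accuracy 97.8≥81.1, power draw 54≤80 — dominates S3.
S6: sample rate 350≥128, accuracy 84.2≥81.1, power draw 13≤80 — dominates S3.
Others (S1, S2, S7) are each worse than S3 on at least one objective.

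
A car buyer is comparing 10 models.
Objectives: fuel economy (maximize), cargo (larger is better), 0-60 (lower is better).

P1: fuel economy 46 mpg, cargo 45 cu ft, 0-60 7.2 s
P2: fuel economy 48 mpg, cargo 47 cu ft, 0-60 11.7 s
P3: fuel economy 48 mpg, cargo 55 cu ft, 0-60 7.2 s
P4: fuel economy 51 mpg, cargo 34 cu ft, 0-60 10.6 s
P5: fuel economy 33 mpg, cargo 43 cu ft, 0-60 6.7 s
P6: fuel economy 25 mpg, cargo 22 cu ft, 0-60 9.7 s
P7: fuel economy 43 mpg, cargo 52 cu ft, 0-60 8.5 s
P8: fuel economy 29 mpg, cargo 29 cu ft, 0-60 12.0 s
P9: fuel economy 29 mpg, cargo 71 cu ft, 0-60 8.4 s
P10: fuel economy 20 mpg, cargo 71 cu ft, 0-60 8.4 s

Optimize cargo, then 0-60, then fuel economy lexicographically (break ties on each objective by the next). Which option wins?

P9

First maximize cargo: best is 71, kept {P9, P10}.
Then minimize 0-60: best is 8.4, kept {P9, P10}.
Then maximize fuel economy: best is 29, kept {P9}.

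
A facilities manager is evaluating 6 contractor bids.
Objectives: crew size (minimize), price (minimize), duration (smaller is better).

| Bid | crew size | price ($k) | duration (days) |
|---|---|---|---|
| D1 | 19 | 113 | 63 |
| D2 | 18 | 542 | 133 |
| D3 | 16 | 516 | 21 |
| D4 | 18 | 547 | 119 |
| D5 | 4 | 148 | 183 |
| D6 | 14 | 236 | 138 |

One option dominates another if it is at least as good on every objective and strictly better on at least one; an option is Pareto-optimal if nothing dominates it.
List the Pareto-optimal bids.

D1: not dominated (best price).
D2: dominated by D3 (crew size 16≤18, price 516≤542, duration 21≤133).
D3: not dominated (best duration).
D4: dominated by D3 (crew size 16≤18, price 516≤547, duration 21≤119).
D5: not dominated (best crew size).
D6: not dominated.

D1, D3, D5, D6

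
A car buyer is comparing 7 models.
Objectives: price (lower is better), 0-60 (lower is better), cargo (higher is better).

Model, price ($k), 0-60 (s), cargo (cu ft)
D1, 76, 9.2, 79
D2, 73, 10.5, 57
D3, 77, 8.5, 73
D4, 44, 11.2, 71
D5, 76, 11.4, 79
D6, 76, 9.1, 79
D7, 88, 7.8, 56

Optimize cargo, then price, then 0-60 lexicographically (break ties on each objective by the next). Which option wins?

D6

First maximize cargo: best is 79, kept {D1, D5, D6}.
Then minimize price: best is 76, kept {D1, D5, D6}.
Then minimize 0-60: best is 9.1, kept {D6}.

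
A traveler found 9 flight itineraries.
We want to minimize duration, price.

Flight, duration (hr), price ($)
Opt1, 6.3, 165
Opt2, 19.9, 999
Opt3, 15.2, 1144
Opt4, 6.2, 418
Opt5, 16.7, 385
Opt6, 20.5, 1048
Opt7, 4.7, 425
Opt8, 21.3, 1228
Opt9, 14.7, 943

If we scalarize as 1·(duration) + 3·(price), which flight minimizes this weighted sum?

Opt1

Opt1: 1·6.3 + 3·165 = 501.3
Opt2: 1·19.9 + 3·999 = 3016.9
Opt3: 1·15.2 + 3·1144 = 3447.2
Opt4: 1·6.2 + 3·418 = 1260.2
Opt5: 1·16.7 + 3·385 = 1171.7
Opt6: 1·20.5 + 3·1048 = 3164.5
Opt7: 1·4.7 + 3·425 = 1279.7
Opt8: 1·21.3 + 3·1228 = 3705.3
Opt9: 1·14.7 + 3·943 = 2843.7
Lowest: Opt1 at 501.3.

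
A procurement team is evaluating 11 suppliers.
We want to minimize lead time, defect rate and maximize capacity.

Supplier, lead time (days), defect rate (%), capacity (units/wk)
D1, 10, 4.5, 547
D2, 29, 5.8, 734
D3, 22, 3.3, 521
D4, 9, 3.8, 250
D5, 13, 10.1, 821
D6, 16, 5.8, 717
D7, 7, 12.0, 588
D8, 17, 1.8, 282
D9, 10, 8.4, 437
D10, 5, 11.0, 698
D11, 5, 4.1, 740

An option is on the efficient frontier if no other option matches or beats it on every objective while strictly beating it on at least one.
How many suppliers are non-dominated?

D1: dominated by D11 (lead time 5≤10, defect rate 4.1≤4.5, capacity 740≥547).
D2: dominated by D11 (lead time 5≤29, defect rate 4.1≤5.8, capacity 740≥734).
D3: not dominated.
D4: not dominated.
D5: not dominated (best capacity).
D6: dominated by D11 (lead time 5≤16, defect rate 4.1≤5.8, capacity 740≥717).
D7: dominated by D10 (lead time 5≤7, defect rate 11.0≤12.0, capacity 698≥588).
D8: not dominated (best defect rate).
D9: dominated by D1 (lead time 10≤10, defect rate 4.5≤8.4, capacity 547≥437).
D10: dominated by D11 (lead time 5≤5, defect rate 4.1≤11.0, capacity 740≥698).
D11: not dominated.
Pareto-optimal: D3, D4, D5, D8, D11 → 5.

5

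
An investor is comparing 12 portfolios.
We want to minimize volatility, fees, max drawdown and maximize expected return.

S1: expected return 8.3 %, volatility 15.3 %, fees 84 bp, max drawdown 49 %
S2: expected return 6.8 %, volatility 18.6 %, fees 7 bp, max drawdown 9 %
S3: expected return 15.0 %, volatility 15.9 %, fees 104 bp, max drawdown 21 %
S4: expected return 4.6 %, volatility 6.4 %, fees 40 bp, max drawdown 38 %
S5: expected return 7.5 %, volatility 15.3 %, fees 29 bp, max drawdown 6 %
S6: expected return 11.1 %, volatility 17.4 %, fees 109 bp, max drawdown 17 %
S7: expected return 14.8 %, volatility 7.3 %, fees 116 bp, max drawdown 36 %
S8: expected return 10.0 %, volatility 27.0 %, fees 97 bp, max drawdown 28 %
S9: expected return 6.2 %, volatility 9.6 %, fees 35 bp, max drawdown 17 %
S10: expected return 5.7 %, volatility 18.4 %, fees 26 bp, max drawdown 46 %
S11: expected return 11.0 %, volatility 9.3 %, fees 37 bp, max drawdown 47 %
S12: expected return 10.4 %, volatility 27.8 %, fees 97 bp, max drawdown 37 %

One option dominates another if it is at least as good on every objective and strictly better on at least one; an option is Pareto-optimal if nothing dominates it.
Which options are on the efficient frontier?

S2, S3, S4, S5, S6, S7, S8, S9, S10, S11, S12

S1: dominated by S11 (expected return 11.0≥8.3, volatility 9.3≤15.3, fees 37≤84, max drawdown 47≤49).
S2: not dominated (best fees).
S3: not dominated (best expected return).
S4: not dominated (best volatility).
S5: not dominated (best max drawdown).
S6: not dominated.
S7: not dominated.
S8: not dominated.
S9: not dominated.
S10: not dominated.
S11: not dominated.
S12: not dominated.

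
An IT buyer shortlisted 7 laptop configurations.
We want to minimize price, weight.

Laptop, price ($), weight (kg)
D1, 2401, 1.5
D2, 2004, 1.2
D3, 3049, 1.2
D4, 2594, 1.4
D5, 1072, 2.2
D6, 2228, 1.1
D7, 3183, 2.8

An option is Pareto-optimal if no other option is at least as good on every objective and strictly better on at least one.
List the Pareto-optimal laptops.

D2, D5, D6

D1: dominated by D2 (price 2004≤2401, weight 1.2≤1.5).
D2: not dominated.
D3: dominated by D2 (price 2004≤3049, weight 1.2≤1.2).
D4: dominated by D2 (price 2004≤2594, weight 1.2≤1.4).
D5: not dominated (best price).
D6: not dominated (best weight).
D7: dominated by D1 (price 2401≤3183, weight 1.5≤2.8).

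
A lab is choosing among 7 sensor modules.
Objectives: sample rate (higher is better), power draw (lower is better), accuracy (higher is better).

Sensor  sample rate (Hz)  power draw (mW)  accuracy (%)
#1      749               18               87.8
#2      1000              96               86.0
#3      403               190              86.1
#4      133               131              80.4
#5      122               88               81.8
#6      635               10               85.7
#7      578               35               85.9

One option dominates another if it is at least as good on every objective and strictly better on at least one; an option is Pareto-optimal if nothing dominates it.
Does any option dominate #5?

#1 vs #5: sample rate 749≥122, power draw 18≤88, accuracy 87.8≥81.8 — #1 is at least as good on every objective and strictly better on at least one, so #1 dominates #5.

Yes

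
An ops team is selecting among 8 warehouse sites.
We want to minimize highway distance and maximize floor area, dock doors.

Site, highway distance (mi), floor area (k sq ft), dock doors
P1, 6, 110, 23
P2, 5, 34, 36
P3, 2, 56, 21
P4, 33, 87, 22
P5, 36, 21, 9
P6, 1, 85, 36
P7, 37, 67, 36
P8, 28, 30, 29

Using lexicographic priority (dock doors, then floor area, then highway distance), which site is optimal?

First maximize dock doors: best is 36, kept {P2, P6, P7}.
Then maximize floor area: best is 85, kept {P6}.

P6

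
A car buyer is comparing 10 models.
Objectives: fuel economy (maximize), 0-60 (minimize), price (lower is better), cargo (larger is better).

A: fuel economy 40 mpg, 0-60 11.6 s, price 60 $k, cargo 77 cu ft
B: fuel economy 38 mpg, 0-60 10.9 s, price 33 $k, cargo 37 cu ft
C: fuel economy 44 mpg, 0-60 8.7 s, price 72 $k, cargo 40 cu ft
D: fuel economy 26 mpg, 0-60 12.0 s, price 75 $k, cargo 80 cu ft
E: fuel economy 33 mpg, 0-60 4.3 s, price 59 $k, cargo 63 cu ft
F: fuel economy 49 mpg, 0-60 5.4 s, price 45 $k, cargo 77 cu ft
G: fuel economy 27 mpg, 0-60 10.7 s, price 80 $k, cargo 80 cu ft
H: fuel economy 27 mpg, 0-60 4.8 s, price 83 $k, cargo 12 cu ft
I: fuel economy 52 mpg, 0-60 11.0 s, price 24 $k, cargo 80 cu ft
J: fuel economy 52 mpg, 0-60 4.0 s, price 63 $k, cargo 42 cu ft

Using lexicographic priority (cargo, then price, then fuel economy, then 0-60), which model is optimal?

First maximize cargo: best is 80, kept {D, G, I}.
Then minimize price: best is 24, kept {I}.

I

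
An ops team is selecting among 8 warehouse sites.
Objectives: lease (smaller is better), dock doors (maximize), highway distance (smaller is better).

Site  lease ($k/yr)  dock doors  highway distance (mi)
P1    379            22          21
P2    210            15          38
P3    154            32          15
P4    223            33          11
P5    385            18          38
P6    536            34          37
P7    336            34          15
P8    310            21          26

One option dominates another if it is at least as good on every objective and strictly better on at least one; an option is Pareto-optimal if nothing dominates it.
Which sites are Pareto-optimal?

P1: dominated by P3 (lease 154≤379, dock doors 32≥22, highway distance 15≤21).
P2: dominated by P3 (lease 154≤210, dock doors 32≥15, highway distance 15≤38).
P3: not dominated (best lease).
P4: not dominated (best highway distance).
P5: dominated by P1 (lease 379≤385, dock doors 22≥18, highway distance 21≤38).
P6: dominated by P7 (lease 336≤536, dock doors 34≥34, highway distance 15≤37).
P7: not dominated.
P8: dominated by P3 (lease 154≤310, dock doors 32≥21, highway distance 15≤26).

P3, P4, P7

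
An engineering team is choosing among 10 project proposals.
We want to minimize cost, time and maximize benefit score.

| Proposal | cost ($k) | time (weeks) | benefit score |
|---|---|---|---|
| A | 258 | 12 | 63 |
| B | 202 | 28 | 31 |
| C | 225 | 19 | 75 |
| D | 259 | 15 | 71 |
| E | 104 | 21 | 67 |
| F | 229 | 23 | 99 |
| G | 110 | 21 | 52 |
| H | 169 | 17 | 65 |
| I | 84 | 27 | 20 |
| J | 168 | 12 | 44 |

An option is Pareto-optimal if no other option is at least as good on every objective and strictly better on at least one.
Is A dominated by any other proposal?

No

B: worse on time (28 vs 12).
C: worse on time (19 vs 12).
D: worse on cost (259 vs 258).
E: worse on time (21 vs 12).
F: worse on time (23 vs 12).
G: worse on time (21 vs 12).
H: worse on time (17 vs 12).
I: worse on time (27 vs 12).
J: worse on benefit score (44 vs 63).
No option is at least as good as A on every objective and strictly better on one.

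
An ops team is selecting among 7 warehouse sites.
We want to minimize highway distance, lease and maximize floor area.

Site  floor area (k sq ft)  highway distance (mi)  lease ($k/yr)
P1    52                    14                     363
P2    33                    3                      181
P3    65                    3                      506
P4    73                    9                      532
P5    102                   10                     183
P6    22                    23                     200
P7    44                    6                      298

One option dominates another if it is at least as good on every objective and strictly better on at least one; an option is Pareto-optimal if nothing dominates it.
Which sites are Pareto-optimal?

P1: dominated by P5 (floor area 102≥52, highway distance 10≤14, lease 183≤363).
P2: not dominated (best lease).
P3: not dominated.
P4: not dominated.
P5: not dominated (best floor area).
P6: dominated by P2 (floor area 33≥22, highway distance 3≤23, lease 181≤200).
P7: not dominated.

P2, P3, P4, P5, P7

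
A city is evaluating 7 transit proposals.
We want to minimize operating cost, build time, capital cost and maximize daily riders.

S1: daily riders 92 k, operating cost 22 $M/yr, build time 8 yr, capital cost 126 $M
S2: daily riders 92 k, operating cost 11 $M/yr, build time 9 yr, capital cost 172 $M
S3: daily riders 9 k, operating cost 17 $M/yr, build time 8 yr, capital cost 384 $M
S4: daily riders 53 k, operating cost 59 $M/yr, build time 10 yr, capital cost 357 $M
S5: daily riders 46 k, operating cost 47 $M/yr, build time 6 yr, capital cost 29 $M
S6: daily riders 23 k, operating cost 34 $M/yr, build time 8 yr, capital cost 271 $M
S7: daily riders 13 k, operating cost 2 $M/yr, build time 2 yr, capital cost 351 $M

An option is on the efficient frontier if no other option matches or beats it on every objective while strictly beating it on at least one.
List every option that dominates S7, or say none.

none

S1: worse on operating cost (22 vs 2).
S2: worse on operating cost (11 vs 2).
S3: worse on daily riders (9 vs 13).
S4: worse on operating cost (59 vs 2).
S5: worse on operating cost (47 vs 2).
S6: worse on operating cost (34 vs 2).
No option dominates S7.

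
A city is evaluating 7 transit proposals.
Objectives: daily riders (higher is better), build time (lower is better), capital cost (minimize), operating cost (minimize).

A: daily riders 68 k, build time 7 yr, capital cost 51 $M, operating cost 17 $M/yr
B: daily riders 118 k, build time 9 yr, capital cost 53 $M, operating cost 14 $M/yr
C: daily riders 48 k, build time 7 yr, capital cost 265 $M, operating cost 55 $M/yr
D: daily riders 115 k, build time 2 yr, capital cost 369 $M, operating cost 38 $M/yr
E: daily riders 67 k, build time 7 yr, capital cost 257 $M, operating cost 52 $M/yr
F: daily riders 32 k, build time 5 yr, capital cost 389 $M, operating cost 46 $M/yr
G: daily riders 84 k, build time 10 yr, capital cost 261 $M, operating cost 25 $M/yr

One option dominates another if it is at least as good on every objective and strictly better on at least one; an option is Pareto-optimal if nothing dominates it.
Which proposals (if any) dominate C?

A: daily riders 68≥48, build time 7≤7, capital cost 51≤265, operating cost 17≤55 — dominates C.
E: daily riders 67≥48, build time 7≤7, capital cost 257≤265, operating cost 52≤55 — dominates C.
Others (B, D, F, G) are each worse than C on at least one objective.

A, E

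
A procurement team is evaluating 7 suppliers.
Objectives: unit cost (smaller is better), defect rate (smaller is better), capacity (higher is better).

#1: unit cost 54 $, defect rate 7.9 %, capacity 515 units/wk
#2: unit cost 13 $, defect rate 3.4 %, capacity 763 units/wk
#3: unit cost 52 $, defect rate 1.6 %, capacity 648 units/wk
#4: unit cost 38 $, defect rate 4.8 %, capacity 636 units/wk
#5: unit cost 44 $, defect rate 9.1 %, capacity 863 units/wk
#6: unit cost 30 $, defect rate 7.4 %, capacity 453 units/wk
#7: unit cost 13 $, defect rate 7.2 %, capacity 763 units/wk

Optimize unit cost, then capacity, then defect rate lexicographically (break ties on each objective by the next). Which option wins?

#2

First minimize unit cost: best is 13, kept {#2, #7}.
Then maximize capacity: best is 763, kept {#2, #7}.
Then minimize defect rate: best is 3.4, kept {#2}.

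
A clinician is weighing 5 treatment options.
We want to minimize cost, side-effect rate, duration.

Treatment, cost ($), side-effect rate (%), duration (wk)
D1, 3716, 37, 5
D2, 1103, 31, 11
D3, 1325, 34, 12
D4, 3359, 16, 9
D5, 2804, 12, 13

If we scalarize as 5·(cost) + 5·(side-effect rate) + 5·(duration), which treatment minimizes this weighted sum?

D2

D1: 5·3716 + 5·37 + 5·5 = 18790
D2: 5·1103 + 5·31 + 5·11 = 5725
D3: 5·1325 + 5·34 + 5·12 = 6855
D4: 5·3359 + 5·16 + 5·9 = 16920
D5: 5·2804 + 5·12 + 5·13 = 14145
Lowest: D2 at 5725.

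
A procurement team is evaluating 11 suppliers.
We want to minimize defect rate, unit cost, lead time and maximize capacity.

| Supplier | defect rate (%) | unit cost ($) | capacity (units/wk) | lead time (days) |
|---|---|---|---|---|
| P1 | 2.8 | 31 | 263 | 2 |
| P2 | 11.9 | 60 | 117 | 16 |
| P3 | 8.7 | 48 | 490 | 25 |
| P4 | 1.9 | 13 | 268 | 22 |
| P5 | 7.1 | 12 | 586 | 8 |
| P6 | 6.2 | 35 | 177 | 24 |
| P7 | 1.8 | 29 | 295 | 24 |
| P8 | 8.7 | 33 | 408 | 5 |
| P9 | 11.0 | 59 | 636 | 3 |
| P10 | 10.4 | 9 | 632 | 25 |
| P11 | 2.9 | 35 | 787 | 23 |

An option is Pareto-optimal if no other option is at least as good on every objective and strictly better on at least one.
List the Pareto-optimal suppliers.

P1, P4, P5, P7, P8, P9, P10, P11

P1: not dominated (best lead time).
P2: dominated by P1 (defect rate 2.8≤11.9, unit cost 31≤60, capacity 263≥117, lead time 2≤16).
P3: dominated by P5 (defect rate 7.1≤8.7, unit cost 12≤48, capacity 586≥490, lead time 8≤25).
P4: not dominated.
P5: not dominated.
P6: dominated by P1 (defect rate 2.8≤6.2, unit cost 31≤35, capacity 263≥177, lead time 2≤24).
P7: not dominated (best defect rate).
P8: not dominated.
P9: not dominated.
P10: not dominated (best unit cost).
P11: not dominated (best capacity).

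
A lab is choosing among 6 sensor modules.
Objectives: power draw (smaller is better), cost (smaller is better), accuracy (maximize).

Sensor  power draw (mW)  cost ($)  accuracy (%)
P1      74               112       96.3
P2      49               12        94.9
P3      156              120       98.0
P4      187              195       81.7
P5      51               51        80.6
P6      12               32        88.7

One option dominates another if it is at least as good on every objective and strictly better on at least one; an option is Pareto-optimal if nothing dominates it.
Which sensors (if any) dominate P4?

P1, P2, P3, P6

P1: power draw 74≤187, cost 112≤195, accuracy 96.3≥81.7 — dominates P4.
P2: power draw 49≤187, cost 12≤195, accuracy 94.9≥81.7 — dominates P4.
P3: power draw 156≤187, cost 120≤195, accuracy 98.0≥81.7 — dominates P4.
P6: power draw 12≤187, cost 32≤195, accuracy 88.7≥81.7 — dominates P4.
Others (P5) are each worse than P4 on at least one objective.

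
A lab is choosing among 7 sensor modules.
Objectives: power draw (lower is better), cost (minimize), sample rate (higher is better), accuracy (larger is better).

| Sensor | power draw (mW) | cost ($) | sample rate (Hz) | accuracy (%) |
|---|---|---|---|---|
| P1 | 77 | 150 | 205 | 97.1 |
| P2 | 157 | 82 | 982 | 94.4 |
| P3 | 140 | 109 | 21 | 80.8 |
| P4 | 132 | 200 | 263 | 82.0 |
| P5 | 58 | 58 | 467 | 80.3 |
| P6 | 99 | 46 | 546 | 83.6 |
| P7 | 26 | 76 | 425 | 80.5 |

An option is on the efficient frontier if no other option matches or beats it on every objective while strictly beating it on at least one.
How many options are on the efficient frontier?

5

P1: not dominated (best accuracy).
P2: not dominated (best sample rate).
P3: dominated by P6 (power draw 99≤140, cost 46≤109, sample rate 546≥21, accuracy 83.6≥80.8).
P4: dominated by P6 (power draw 99≤132, cost 46≤200, sample rate 546≥263, accuracy 83.6≥82.0).
P5: not dominated.
P6: not dominated (best cost).
P7: not dominated (best power draw).
Pareto-optimal: P1, P2, P5, P6, P7 → 5.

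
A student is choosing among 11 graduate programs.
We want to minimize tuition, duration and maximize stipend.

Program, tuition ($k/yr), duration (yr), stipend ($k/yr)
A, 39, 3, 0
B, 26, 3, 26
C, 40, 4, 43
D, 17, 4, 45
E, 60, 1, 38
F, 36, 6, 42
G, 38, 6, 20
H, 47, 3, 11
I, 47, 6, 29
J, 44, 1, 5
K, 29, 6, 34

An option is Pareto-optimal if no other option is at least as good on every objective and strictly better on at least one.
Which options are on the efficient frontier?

A: dominated by B (tuition 26≤39, duration 3≤3, stipend 26≥0).
B: not dominated.
C: dominated by D (tuition 17≤40, duration 4≤4, stipend 45≥43).
D: not dominated (best tuition).
E: not dominated.
F: dominated by D (tuition 17≤36, duration 4≤6, stipend 45≥42).
G: dominated by B (tuition 26≤38, duration 3≤6, stipend 26≥20).
H: dominated by B (tuition 26≤47, duration 3≤3, stipend 26≥11).
I: dominated by C (tuition 40≤47, duration 4≤6, stipend 43≥29).
J: not dominated.
K: dominated by D (tuition 17≤29, duration 4≤6, stipend 45≥34).

B, D, E, J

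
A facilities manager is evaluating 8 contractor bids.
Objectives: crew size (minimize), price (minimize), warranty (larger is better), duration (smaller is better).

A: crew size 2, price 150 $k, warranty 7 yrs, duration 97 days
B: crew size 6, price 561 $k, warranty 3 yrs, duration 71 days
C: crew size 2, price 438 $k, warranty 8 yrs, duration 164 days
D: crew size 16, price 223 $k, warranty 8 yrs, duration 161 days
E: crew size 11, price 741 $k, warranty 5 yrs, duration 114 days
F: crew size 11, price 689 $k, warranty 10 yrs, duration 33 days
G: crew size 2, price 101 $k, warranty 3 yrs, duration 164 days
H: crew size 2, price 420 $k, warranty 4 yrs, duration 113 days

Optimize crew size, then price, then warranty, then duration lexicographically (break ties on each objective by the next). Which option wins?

First minimize crew size: best is 2, kept {A, C, G, H}.
Then minimize price: best is 101, kept {G}.

G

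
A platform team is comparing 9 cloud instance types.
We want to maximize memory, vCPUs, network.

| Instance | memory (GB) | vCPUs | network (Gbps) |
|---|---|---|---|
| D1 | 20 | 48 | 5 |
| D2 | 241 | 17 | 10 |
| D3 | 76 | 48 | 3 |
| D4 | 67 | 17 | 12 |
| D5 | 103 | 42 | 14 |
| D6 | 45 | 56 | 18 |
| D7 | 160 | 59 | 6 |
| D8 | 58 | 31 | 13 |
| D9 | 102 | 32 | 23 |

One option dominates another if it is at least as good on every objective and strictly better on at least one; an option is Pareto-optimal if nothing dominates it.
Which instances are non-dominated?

D2, D5, D6, D7, D9

D1: dominated by D6 (memory 45≥20, vCPUs 56≥48, network 18≥5).
D2: not dominated (best memory).
D3: dominated by D7 (memory 160≥76, vCPUs 59≥48, network 6≥3).
D4: dominated by D5 (memory 103≥67, vCPUs 42≥17, network 14≥12).
D5: not dominated.
D6: not dominated.
D7: not dominated (best vCPUs).
D8: dominated by D5 (memory 103≥58, vCPUs 42≥31, network 14≥13).
D9: not dominated (best network).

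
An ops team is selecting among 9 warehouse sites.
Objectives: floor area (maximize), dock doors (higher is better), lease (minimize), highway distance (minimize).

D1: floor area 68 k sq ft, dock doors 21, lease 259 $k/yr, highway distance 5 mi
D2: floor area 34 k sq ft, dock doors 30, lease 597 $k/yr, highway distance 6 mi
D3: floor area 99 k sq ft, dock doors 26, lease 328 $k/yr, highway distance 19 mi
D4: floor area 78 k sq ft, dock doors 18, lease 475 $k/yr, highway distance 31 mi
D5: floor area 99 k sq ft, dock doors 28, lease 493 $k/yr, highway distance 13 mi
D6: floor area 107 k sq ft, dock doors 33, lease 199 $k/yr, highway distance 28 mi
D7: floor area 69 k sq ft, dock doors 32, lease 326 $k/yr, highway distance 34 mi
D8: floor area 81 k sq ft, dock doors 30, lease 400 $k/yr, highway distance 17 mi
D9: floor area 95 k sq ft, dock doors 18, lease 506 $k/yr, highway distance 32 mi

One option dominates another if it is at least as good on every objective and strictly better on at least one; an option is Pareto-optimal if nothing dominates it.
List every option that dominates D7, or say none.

D6: floor area 107≥69, dock doors 33≥32, lease 199≤326, highway distance 28≤34 — dominates D7.
Others (D1, D2, D3, D4, D5, D8, D9) are each worse than D7 on at least one objective.

D6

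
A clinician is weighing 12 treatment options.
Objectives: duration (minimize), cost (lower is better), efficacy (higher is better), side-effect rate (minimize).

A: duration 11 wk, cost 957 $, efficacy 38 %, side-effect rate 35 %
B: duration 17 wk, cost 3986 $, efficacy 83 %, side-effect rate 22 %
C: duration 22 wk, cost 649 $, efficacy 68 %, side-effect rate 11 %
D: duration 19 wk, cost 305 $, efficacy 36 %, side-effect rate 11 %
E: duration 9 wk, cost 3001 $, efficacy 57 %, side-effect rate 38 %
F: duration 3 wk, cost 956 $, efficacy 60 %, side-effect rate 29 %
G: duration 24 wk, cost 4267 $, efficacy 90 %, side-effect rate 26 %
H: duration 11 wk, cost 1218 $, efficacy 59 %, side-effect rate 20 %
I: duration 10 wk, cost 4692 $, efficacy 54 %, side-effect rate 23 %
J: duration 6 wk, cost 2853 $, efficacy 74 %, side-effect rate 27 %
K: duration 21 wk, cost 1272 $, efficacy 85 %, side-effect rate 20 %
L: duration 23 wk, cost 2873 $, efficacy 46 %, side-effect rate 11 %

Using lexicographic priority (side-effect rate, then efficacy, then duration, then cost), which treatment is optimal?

C

First minimize side-effect rate: best is 11, kept {C, D, L}.
Then maximize efficacy: best is 68, kept {C}.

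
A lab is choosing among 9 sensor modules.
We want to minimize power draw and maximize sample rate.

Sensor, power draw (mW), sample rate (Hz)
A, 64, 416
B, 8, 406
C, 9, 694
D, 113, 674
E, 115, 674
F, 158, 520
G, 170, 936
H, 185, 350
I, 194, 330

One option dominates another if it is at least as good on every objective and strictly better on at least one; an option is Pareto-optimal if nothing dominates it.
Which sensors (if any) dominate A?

C

C: power draw 9≤64, sample rate 694≥416 — dominates A.
Others (B, D, E, F, G, H, I) are each worse than A on at least one objective.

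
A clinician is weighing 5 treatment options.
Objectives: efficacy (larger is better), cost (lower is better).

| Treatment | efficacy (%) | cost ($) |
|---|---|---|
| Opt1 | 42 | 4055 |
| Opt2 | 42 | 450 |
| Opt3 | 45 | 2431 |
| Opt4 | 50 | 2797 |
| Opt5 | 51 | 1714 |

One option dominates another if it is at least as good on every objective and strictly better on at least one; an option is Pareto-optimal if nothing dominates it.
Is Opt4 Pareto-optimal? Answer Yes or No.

No

Opt5 vs Opt4: efficacy 51≥50, cost 1714≤2797 — Opt5 is at least as good on every objective and strictly better on at least one, so Opt5 dominates Opt4.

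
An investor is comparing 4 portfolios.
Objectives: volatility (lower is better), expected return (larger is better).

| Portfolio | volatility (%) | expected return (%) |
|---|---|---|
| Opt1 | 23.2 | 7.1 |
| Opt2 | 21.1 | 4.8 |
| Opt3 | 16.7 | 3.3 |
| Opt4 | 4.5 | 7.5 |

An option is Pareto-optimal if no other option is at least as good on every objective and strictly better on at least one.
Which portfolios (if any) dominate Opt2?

Opt4: volatility 4.5≤21.1, expected return 7.5≥4.8 — dominates Opt2.
Others (Opt1, Opt3) are each worse than Opt2 on at least one objective.

Opt4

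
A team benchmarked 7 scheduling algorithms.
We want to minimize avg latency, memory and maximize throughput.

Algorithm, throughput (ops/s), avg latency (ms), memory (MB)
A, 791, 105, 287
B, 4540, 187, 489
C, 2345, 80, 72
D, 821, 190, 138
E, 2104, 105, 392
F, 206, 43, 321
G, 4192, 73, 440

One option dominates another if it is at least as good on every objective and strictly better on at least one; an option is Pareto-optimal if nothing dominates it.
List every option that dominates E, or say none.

C: throughput 2345≥2104, avg latency 80≤105, memory 72≤392 — dominates E.
Others (A, B, D, F, G) are each worse than E on at least one objective.

C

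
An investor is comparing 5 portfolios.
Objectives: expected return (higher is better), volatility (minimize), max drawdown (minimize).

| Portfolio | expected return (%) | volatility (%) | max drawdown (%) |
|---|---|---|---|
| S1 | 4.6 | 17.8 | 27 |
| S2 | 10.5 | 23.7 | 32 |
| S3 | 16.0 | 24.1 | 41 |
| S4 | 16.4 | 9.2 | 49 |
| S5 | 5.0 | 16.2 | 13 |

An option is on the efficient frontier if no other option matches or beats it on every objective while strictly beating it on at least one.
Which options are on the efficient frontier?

S1: dominated by S5 (expected return 5.0≥4.6, volatility 16.2≤17.8, max drawdown 13≤27).
S2: not dominated.
S3: not dominated.
S4: not dominated (best expected return).
S5: not dominated (best max drawdown).

S2, S3, S4, S5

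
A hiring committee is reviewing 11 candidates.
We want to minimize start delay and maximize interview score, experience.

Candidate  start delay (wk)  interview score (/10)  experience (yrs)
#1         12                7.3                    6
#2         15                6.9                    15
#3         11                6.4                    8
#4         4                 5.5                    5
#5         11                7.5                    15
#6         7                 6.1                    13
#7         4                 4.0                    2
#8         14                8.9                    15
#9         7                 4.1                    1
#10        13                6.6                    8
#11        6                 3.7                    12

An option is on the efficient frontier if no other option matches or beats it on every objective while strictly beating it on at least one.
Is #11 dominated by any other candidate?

No

#1: worse on start delay (12 vs 6).
#2: worse on start delay (15 vs 6).
#3: worse on start delay (11 vs 6).
#4: worse on experience (5 vs 12).
#5: worse on start delay (11 vs 6).
#6: worse on start delay (7 vs 6).
#7: worse on experience (2 vs 12).
#8: worse on start delay (14 vs 6).
#9: worse on start delay (7 vs 6).
#10: worse on start delay (13 vs 6).
No option is at least as good as #11 on every objective and strictly better on one.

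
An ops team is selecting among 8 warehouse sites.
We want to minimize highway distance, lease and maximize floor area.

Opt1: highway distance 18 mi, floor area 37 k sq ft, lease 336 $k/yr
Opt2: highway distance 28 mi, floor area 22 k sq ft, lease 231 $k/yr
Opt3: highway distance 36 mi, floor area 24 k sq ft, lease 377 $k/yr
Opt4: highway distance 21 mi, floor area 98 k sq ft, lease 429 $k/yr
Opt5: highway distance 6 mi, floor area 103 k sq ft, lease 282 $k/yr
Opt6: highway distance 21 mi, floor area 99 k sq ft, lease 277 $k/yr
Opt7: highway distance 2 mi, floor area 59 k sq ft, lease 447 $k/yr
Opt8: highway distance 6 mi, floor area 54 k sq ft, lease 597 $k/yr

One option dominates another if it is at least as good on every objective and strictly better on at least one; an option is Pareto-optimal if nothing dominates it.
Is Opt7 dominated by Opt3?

Opt3 vs Opt7: Opt3 is worse on highway distance (36 vs 2), so it does not dominate Opt7.

No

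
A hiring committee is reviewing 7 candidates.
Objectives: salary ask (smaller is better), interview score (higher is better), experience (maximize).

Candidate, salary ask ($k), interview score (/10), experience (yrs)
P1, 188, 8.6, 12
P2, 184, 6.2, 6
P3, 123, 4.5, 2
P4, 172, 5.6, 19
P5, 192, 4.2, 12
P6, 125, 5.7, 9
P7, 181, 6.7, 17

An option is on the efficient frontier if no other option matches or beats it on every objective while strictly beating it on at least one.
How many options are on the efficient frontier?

5

P1: not dominated (best interview score).
P2: dominated by P7 (salary ask 181≤184, interview score 6.7≥6.2, experience 17≥6).
P3: not dominated (best salary ask).
P4: not dominated (best experience).
P5: dominated by P1 (salary ask 188≤192, interview score 8.6≥4.2, experience 12≥12).
P6: not dominated.
P7: not dominated.
Pareto-optimal: P1, P3, P4, P6, P7 → 5.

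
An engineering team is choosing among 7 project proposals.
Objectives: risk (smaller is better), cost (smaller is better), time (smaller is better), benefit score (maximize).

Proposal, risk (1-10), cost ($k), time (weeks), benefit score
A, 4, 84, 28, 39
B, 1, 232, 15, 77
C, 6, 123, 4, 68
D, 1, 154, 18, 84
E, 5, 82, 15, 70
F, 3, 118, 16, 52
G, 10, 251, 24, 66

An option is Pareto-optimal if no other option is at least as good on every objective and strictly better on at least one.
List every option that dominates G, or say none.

B: risk 1≤10, cost 232≤251, time 15≤24, benefit score 77≥66 — dominates G.
C: risk 6≤10, cost 123≤251, time 4≤24, benefit score 68≥66 — dominates G.
D: risk 1≤10, cost 154≤251, time 18≤24, benefit score 84≥66 — dominates G.
E: risk 5≤10, cost 82≤251, time 15≤24, benefit score 70≥66 — dominates G.
Others (A, F) are each worse than G on at least one objective.

B, C, D, E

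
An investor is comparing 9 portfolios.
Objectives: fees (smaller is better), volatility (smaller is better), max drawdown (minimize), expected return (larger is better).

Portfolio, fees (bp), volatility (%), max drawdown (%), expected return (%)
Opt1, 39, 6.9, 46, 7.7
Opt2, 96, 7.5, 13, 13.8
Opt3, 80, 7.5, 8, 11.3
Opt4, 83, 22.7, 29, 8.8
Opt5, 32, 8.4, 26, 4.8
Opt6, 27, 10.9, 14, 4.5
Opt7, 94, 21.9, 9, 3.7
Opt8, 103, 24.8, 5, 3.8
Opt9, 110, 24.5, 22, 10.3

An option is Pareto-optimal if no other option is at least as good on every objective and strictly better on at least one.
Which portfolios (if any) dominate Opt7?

Opt3: fees 80≤94, volatility 7.5≤21.9, max drawdown 8≤9, expected return 11.3≥3.7 — dominates Opt7.
Others (Opt1, Opt2, Opt4, Opt5, Opt6, Opt8, Opt9) are each worse than Opt7 on at least one objective.

Opt3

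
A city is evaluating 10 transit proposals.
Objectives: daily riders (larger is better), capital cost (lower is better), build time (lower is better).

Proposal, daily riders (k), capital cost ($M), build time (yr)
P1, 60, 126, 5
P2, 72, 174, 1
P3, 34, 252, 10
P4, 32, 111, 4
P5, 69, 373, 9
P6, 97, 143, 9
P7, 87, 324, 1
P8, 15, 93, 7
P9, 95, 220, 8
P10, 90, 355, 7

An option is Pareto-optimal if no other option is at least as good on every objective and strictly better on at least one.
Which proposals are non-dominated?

P1, P2, P4, P6, P7, P8, P9, P10

P1: not dominated.
P2: not dominated.
P3: dominated by P1 (daily riders 60≥34, capital cost 126≤252, build time 5≤10).
P4: not dominated.
P5: dominated by P2 (daily riders 72≥69, capital cost 174≤373, build time 1≤9).
P6: not dominated (best daily riders).
P7: not dominated.
P8: not dominated (best capital cost).
P9: not dominated.
P10: not dominated.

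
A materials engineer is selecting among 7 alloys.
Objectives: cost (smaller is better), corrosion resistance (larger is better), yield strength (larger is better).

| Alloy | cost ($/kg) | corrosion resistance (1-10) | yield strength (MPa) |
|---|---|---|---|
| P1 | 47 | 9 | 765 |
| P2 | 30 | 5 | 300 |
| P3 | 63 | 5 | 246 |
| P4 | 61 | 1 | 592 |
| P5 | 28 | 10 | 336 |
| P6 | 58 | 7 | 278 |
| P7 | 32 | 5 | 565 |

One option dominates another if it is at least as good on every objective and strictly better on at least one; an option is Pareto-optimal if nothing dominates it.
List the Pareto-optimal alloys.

P1, P5, P7

P1: not dominated (best yield strength).
P2: dominated by P5 (cost 28≤30, corrosion resistance 10≥5, yield strength 336≥300).
P3: dominated by P1 (cost 47≤63, corrosion resistance 9≥5, yield strength 765≥246).
P4: dominated by P1 (cost 47≤61, corrosion resistance 9≥1, yield strength 765≥592).
P5: not dominated (best cost).
P6: dominated by P1 (cost 47≤58, corrosion resistance 9≥7, yield strength 765≥278).
P7: not dominated.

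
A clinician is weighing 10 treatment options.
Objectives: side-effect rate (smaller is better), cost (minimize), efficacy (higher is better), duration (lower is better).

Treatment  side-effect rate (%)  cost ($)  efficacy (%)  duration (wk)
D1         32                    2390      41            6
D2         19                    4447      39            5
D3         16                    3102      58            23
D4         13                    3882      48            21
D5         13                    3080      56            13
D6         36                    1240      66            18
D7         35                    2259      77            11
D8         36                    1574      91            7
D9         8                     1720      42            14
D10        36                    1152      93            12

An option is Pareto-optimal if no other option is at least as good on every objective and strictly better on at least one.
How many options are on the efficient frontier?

8

D1: not dominated.
D2: not dominated (best duration).
D3: not dominated.
D4: dominated by D5 (side-effect rate 13≤13, cost 3080≤3882, efficacy 56≥48, duration 13≤21).
D5: not dominated.
D6: dominated by D10 (side-effect rate 36≤36, cost 1152≤1240, efficacy 93≥66, duration 12≤18).
D7: not dominated.
D8: not dominated.
D9: not dominated (best side-effect rate).
D10: not dominated (best cost).
Pareto-optimal: D1, D2, D3, D5, D7, D8, D9, D10 → 8.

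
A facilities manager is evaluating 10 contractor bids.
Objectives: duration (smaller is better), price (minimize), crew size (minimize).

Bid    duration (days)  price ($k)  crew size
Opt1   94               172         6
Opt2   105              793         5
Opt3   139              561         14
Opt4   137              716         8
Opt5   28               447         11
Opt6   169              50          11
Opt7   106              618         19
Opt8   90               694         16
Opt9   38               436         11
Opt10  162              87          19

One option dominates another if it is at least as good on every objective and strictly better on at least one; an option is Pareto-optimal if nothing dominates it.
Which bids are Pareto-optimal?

Opt1: not dominated.
Opt2: not dominated (best crew size).
Opt3: dominated by Opt1 (duration 94≤139, price 172≤561, crew size 6≤14).
Opt4: dominated by Opt1 (duration 94≤137, price 172≤716, crew size 6≤8).
Opt5: not dominated (best duration).
Opt6: not dominated (best price).
Opt7: dominated by Opt1 (duration 94≤106, price 172≤618, crew size 6≤19).
Opt8: dominated by Opt5 (duration 28≤90, price 447≤694, crew size 11≤16).
Opt9: not dominated.
Opt10: not dominated.

Opt1, Opt2, Opt5, Opt6, Opt9, Opt10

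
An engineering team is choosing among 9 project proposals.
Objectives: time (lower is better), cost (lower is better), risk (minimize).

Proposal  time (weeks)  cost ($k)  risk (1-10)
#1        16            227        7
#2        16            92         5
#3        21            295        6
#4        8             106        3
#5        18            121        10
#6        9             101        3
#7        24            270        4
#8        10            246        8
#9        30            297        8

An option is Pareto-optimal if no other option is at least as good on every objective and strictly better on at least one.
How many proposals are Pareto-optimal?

#1: dominated by #2 (time 16≤16, cost 92≤227, risk 5≤7).
#2: not dominated (best cost).
#3: dominated by #2 (time 16≤21, cost 92≤295, risk 5≤6).
#4: not dominated (best time).
#5: dominated by #2 (time 16≤18, cost 92≤121, risk 5≤10).
#6: not dominated.
#7: dominated by #4 (time 8≤24, cost 106≤270, risk 3≤4).
#8: dominated by #4 (time 8≤10, cost 106≤246, risk 3≤8).
#9: dominated by #1 (time 16≤30, cost 227≤297, risk 7≤8).
Pareto-optimal: #2, #4, #6 → 3.

3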